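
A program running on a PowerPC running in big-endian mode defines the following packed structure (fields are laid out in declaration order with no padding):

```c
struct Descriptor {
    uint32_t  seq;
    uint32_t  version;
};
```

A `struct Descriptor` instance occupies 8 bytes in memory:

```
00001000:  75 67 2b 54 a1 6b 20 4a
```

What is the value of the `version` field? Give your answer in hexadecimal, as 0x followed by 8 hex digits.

`version` follows `seq` (4 bytes), so it starts at byte offset 4 and occupies 4 bytes.
Bytes at offsets 4..7: A1 6B 20 4A.
In big-endian order the high byte comes first in memory.
The bytes are already most-significant first: 0xA16B204A.

0xA16B204A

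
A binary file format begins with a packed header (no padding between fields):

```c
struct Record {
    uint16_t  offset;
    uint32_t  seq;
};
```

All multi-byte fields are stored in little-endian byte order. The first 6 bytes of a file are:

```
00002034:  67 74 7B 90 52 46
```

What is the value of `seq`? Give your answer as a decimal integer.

1179816059

`seq` follows `offset` (2 bytes), so it starts at byte offset 2 and occupies 4 bytes.
Bytes at offsets 2..5: 7B 90 52 46.
Little-endian stores the least-significant byte at the lowest address.
Reassemble most-significant byte first: 46 52 90 7B → 0x4652907B.
0x4652907B = 1179816059.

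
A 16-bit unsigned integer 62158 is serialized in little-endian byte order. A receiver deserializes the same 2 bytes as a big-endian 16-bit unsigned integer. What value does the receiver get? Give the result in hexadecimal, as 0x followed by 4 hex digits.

0xCEF2

62158 in 16-bit hexadecimal is 0xF2CE.
Stored little-endian, the bytes at ascending addresses are CE F2.
Read back as big-endian, the last byte is least significant, giving 0xCEF2.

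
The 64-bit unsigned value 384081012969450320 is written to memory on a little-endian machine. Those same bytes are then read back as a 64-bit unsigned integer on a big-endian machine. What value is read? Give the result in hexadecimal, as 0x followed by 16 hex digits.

0x502B0477A5875405

384081012969450320 in 64-bit hexadecimal is 0x055487A577042B50.
Stored little-endian, the bytes at ascending addresses are 50 2B 04 77 A5 87 54 05.
Read back as big-endian, the last byte is least significant, giving 0x502B0477A5875405.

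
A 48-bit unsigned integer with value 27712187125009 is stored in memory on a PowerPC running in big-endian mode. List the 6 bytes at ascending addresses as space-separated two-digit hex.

27712187125009 in hexadecimal, padded to 48 bits, is 0x19343F11CD11.
Split into bytes (most-significant first): 19 34 3F 11 CD 11.
Big-endian: lowest address holds the most-significant byte.
So the memory order matches the most-significant-first order: 19 34 3F 11 CD 11.

19 34 3F 11 CD 11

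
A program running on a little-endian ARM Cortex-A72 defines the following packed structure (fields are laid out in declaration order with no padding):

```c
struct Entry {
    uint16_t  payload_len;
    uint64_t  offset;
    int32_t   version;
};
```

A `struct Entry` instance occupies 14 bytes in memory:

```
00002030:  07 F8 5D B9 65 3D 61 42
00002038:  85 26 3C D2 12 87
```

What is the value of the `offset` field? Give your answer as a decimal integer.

2775697730753116509

`offset` follows `payload_len` (2 bytes), so it starts at byte offset 2 and occupies 8 bytes.
Bytes at offsets 2..9: 5D B9 65 3D 61 42 85 26.
Little-endian: lowest address holds the least-significant byte.
Reassemble most-significant byte first: 26 85 42 61 3D 65 B9 5D → 0x268542613D65B95D.
0x268542613D65B95D = 2775697730753116509.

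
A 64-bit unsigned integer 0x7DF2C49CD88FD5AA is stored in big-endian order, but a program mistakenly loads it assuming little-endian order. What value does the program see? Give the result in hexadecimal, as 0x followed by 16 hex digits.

Stored big-endian, the bytes at ascending addresses are 7D F2 C4 9C D8 8F D5 AA.
Read back as little-endian, the first byte is least significant, giving 0xAAD58FD89CC4F27D.

0xAAD58FD89CC4F27D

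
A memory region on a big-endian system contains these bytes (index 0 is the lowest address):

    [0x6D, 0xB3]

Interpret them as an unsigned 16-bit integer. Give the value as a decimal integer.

Big-endian: lowest address holds the most-significant byte.
The bytes are already most-significant first: 0x6DB3.
0x6DB3 = 28083.

28083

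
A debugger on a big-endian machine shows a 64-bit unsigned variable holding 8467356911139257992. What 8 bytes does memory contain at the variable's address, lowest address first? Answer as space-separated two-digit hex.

8467356911139257992 in hexadecimal, padded to 64 bits, is 0x7582183FAAE77E88.
Split into bytes (most-significant first): 75 82 18 3F AA E7 7E 88.
Big-endian stores the most-significant byte at the lowest address.
So the memory order matches the most-significant-first order: 75 82 18 3F AA E7 7E 88.

75 82 18 3F AA E7 7E 88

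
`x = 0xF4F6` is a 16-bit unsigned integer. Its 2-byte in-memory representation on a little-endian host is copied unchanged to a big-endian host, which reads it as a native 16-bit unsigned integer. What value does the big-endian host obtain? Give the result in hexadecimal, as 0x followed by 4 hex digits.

0xF6F4

Stored little-endian, the bytes at ascending addresses are F6 F4.
Read back as big-endian, the last byte is least significant, giving 0xF6F4.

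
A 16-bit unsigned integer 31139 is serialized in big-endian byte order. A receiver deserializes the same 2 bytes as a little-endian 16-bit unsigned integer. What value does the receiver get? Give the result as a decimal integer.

41849

31139 in 16-bit hexadecimal is 0x79A3.
Stored big-endian, the bytes at ascending addresses are 79 A3.
Read back as little-endian, the first byte is least significant, giving 0xA379.
0xA379 = 41849.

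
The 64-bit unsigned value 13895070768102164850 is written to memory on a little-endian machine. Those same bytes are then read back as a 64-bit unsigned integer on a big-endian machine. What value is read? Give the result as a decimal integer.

8271323117183686080

13895070768102164850 in 64-bit hexadecimal is 0xC0D5353E8DA4C972.
Stored little-endian, the bytes at ascending addresses are 72 C9 A4 8D 3E 35 D5 C0.
Read back as big-endian, the last byte is least significant, giving 0x72C9A48D3E35D5C0.
0x72C9A48D3E35D5C0 = 8271323117183686080.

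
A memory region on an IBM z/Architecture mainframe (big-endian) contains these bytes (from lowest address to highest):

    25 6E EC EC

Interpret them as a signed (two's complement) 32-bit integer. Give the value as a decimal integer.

In big-endian order the high byte comes first in memory.
The bytes are already most-significant first: 0x256EECEC.
0x256EECEC = 628026604.

628026604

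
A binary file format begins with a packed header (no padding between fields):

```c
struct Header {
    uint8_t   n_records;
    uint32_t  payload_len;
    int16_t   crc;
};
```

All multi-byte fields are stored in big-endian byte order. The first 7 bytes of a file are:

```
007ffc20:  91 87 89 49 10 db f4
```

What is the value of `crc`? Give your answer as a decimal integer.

`crc` follows `n_records` (1 B), `payload_len` (4 B), so it starts at offset 1 + 4 = 5 and occupies 2 bytes.
Bytes at offsets 5..6: DB F4.
Big-endian stores the most-significant byte at the lowest address.
The bytes are already most-significant first: 0xDBF4.
Top bit is set, so as a signed 16-bit value this is 0xDBF4 − 2^16 = -9228.

-9228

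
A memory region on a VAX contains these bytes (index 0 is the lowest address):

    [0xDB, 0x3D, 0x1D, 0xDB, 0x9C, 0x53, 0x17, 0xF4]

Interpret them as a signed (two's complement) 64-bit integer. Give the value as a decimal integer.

Little-endian stores the least-significant byte at the lowest address.
Reassemble most-significant byte first: F4 17 53 9C DB 1D 3D DB → 0xF417539CDB1D3DDB.
Top bit is set, so as a signed 64-bit value this is 0xF417539CDB1D3DDB − 2^64 = -858125270834659877.

-858125270834659877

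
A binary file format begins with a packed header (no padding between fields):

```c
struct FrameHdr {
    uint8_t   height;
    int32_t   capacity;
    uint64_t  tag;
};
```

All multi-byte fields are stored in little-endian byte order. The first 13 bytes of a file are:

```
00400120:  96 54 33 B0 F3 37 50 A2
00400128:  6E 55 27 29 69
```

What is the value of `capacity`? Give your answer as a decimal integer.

-206556332

`capacity` follows `height` (1 byte), so it starts at byte offset 1 and occupies 4 bytes.
Bytes at offsets 1..4: 54 33 B0 F3.
Little-endian stores the least-significant byte at the lowest address.
Reassemble most-significant byte first: F3 B0 33 54 → 0xF3B03354.
Top bit is set, so as a signed 32-bit value this is 0xF3B03354 − 2^32 = -206556332.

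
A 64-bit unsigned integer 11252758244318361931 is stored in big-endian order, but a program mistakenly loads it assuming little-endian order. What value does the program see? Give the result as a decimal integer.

11252758244318361931 in 64-bit hexadecimal is 0x9C29D400E7F1B94B.
Stored big-endian, the bytes at ascending addresses are 9C 29 D4 00 E7 F1 B9 4B.
Read back as little-endian, the first byte is least significant, giving 0x4BB9F1E700D4299C.
0x4BB9F1E700D4299C = 5456658397989710236.

5456658397989710236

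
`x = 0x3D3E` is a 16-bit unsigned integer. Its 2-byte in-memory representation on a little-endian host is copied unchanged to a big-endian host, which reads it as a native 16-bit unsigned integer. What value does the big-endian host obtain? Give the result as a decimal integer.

Stored little-endian, the bytes at ascending addresses are 3E 3D.
Read back as big-endian, the last byte is least significant, giving 0x3E3D.
0x3E3D = 15933.

15933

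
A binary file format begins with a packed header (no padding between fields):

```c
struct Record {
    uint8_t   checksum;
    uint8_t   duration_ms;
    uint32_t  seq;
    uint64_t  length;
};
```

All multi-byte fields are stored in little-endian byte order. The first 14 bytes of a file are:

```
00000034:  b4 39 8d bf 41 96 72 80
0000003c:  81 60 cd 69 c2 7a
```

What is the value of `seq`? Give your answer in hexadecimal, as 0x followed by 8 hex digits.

0x9641BF8D

`seq` follows `checksum` (1 B), `duration_ms` (1 B), so it starts at offset 1 + 1 = 2 and occupies 4 bytes.
Bytes at offsets 2..5: 8D BF 41 96.
Little-endian: lowest address holds the least-significant byte.
Reassemble most-significant byte first: 96 41 BF 8D → 0x9641BF8D.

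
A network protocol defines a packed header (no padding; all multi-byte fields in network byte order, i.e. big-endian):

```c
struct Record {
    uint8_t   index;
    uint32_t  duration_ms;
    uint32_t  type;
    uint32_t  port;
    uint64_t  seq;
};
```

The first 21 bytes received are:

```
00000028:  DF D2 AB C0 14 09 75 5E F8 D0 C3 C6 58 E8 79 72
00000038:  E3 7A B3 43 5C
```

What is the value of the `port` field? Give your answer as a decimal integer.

`port` follows `index` (1 B), `duration_ms` (4 B), `type` (4 B), so it starts at offset 1 + 4 + 4 = 9 and occupies 4 bytes.
Bytes at offsets 9..12: D0 C3 C6 58.
In big-endian order the high byte comes first in memory.
The bytes are already most-significant first: 0xD0C3C658.
0xD0C3C658 = 3502491224.

3502491224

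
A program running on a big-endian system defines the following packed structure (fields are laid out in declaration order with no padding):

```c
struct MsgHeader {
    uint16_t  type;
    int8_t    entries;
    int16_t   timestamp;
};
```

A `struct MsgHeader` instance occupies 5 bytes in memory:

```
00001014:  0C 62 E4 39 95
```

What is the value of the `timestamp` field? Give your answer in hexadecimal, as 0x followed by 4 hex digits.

0x3995

`timestamp` follows `type` (2 B), `entries` (1 B), so it starts at offset 2 + 1 = 3 and occupies 2 bytes.
Bytes at offsets 3..4: 39 95.
In big-endian order the high byte comes first in memory.
The bytes are already most-significant first: 0x3995.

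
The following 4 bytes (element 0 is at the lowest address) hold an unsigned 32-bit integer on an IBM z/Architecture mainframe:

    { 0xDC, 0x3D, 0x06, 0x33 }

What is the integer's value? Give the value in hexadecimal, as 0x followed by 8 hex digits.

0xDC3D0633

Big-endian: lowest address holds the most-significant byte.
The bytes are already most-significant first: 0xDC3D0633.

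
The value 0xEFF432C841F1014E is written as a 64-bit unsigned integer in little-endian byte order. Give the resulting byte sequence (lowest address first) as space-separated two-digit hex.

Split into bytes (most-significant first): EF F4 32 C8 41 F1 01 4E.
Little-endian stores the least-significant byte at the lowest address.
So at ascending addresses the bytes are 4E 01 F1 41 C8 32 F4 EF.

4E 01 F1 41 C8 32 F4 EF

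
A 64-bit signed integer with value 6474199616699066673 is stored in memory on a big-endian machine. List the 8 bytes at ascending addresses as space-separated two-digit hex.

59 D8 FA 3F E6 51 69 31

6474199616699066673 in hexadecimal, padded to 64 bits, is 0x59D8FA3FE6516931.
Split into bytes (most-significant first): 59 D8 FA 3F E6 51 69 31.
In big-endian order the high byte comes first in memory.
So the memory order matches the most-significant-first order: 59 D8 FA 3F E6 51 69 31.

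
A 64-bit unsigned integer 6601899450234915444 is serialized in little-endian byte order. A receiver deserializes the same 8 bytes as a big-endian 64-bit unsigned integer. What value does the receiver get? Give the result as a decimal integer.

6601899450234915444 in 64-bit hexadecimal is 0x5B9EA89256194A74.
Stored little-endian, the bytes at ascending addresses are 74 4A 19 56 92 A8 9E 5B.
Read back as big-endian, the last byte is least significant, giving 0x744A195692A89E5B.
0x744A195692A89E5B = 8379537916294635099.

8379537916294635099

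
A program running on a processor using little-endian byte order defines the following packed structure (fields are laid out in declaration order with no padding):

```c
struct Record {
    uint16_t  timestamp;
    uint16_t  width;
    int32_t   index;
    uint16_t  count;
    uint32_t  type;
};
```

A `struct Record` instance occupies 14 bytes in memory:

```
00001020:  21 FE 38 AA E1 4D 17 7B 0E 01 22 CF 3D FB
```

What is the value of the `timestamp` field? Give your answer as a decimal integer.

`timestamp` is the first field, at byte offset 0, occupying 2 bytes.
Bytes at offsets 0..1: 21 FE.
In little-endian order the low byte comes first in memory.
Reassemble most-significant byte first: FE 21 → 0xFE21.
0xFE21 = 65057.

65057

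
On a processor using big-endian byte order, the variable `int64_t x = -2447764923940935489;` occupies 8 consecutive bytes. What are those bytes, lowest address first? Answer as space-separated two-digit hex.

Two's complement of -2447764923940935489 in 64 bits: 2447764923940935489 = 0x21F8353AC1291741; invert → 0xDE07CAC53ED6E8BE; add 1 → 0xDE07CAC53ED6E8BF.
Split into bytes (most-significant first): DE 07 CA C5 3E D6 E8 BF.
In big-endian order the high byte comes first in memory.
So the memory order matches the most-significant-first order: DE 07 CA C5 3E D6 E8 BF.

DE 07 CA C5 3E D6 E8 BF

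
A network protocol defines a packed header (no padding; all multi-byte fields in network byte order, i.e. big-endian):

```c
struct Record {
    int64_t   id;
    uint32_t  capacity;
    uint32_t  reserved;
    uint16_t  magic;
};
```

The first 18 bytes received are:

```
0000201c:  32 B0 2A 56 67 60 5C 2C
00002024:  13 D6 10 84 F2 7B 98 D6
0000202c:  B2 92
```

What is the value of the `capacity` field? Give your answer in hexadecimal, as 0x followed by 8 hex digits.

`capacity` follows `id` (8 bytes), so it starts at byte offset 8 and occupies 4 bytes.
Bytes at offsets 8..11: 13 D6 10 84.
Big-endian stores the most-significant byte at the lowest address.
The bytes are already most-significant first: 0x13D61084.

0x13D61084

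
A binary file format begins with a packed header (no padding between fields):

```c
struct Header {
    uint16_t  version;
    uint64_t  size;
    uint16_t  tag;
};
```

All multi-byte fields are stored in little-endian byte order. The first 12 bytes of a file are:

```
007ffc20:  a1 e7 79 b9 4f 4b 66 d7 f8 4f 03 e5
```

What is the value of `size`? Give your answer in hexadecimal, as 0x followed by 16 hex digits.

`size` follows `version` (2 bytes), so it starts at byte offset 2 and occupies 8 bytes.
Bytes at offsets 2..9: 79 B9 4F 4B 66 D7 F8 4F.
In little-endian order the low byte comes first in memory.
Reassemble most-significant byte first: 4F F8 D7 66 4B 4F B9 79 → 0x4FF8D7664B4FB979.

0x4FF8D7664B4FB979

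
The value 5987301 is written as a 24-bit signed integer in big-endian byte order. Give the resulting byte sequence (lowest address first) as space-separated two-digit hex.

5987301 in hexadecimal, padded to 24 bits, is 0x5B5BE5.
Split into bytes (most-significant first): 5B 5B E5.
Big-endian: lowest address holds the most-significant byte.
So the memory order matches the most-significant-first order: 5B 5B E5.

5B 5B E5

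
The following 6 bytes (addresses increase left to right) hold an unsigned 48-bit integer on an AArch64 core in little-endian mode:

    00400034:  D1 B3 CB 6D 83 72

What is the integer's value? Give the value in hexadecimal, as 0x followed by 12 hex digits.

0x72836DCBB3D1

In little-endian order the low byte comes first in memory.
Reassemble most-significant byte first: 72 83 6D CB B3 D1 → 0x72836DCBB3D1.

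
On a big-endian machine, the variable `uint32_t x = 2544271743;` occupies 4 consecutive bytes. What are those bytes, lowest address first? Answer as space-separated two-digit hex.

2544271743 in hexadecimal, padded to 32 bits, is 0x97A6817F.
Split into bytes (most-significant first): 97 A6 81 7F.
In big-endian order the high byte comes first in memory.
So the memory order matches the most-significant-first order: 97 A6 81 7F.

97 A6 81 7F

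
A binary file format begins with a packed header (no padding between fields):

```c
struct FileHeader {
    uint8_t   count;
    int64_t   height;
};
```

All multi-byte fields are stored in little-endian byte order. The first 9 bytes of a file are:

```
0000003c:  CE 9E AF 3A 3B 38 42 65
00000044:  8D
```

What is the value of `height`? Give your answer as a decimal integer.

`height` follows `count` (1 byte), so it starts at byte offset 1 and occupies 8 bytes.
Bytes at offsets 1..8: 9E AF 3A 3B 38 42 65 8D.
Little-endian stores the least-significant byte at the lowest address.
Reassemble most-significant byte first: 8D 65 42 38 3B 3A AF 9E → 0x8D6542383B3AAF9E.
Top bit is set, so as a signed 64-bit value this is 0x8D6542383B3AAF9E − 2^64 = -8258121532434632802.

-8258121532434632802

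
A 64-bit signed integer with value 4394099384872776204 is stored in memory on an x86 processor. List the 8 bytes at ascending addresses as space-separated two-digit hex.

0C B2 1A 0F 1C FA FA 3C

4394099384872776204 in hexadecimal, padded to 64 bits, is 0x3CFAFA1C0F1AB20C.
Split into bytes (most-significant first): 3C FA FA 1C 0F 1A B2 0C.
In little-endian order the low byte comes first in memory.
So at ascending addresses the bytes are 0C B2 1A 0F 1C FA FA 3C.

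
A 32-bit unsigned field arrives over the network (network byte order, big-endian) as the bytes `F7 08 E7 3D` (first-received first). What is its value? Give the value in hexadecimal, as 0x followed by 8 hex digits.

0xF708E73D

Big-endian: lowest address holds the most-significant byte.
The bytes are already most-significant first: 0xF708E73D.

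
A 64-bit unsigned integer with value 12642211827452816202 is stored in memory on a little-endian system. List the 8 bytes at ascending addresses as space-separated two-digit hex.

12642211827452816202 in hexadecimal, padded to 64 bits, is 0xAF7228ACFE912B4A.
Split into bytes (most-significant first): AF 72 28 AC FE 91 2B 4A.
In little-endian order the low byte comes first in memory.
So at ascending addresses the bytes are 4A 2B 91 FE AC 28 72 AF.

4A 2B 91 FE AC 28 72 AF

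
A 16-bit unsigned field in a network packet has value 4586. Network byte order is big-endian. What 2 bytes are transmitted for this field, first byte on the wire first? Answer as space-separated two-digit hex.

4586 in hexadecimal, padded to 16 bits, is 0x11EA.
Split into bytes (most-significant first): 11 EA.
Big-endian: lowest address holds the most-significant byte.
So the memory order matches the most-significant-first order: 11 EA.

11 EA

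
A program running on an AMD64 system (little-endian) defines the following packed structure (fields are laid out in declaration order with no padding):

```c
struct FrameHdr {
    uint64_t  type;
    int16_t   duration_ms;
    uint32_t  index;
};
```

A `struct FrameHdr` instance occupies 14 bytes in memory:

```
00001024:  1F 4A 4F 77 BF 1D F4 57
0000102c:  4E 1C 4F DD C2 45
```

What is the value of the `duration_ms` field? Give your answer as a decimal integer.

`duration_ms` follows `type` (8 bytes), so it starts at byte offset 8 and occupies 2 bytes.
Bytes at offsets 8..9: 4E 1C.
Little-endian stores the least-significant byte at the lowest address.
Reassemble most-significant byte first: 1C 4E → 0x1C4E.
0x1C4E = 7246.

7246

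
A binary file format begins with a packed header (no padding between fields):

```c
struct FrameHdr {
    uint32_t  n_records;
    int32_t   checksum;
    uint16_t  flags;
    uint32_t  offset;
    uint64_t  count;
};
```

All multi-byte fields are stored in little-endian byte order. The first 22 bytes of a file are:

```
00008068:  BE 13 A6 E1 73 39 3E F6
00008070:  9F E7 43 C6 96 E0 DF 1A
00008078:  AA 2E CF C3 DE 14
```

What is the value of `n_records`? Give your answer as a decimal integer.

3785757630

`n_records` is the first field, at byte offset 0, occupying 4 bytes.
Bytes at offsets 0..3: BE 13 A6 E1.
In little-endian order the low byte comes first in memory.
Reassemble most-significant byte first: E1 A6 13 BE → 0xE1A613BE.
0xE1A613BE = 3785757630.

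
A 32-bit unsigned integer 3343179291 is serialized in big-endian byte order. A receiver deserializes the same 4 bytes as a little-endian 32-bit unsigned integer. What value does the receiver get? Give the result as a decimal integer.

467551431

3343179291 in 32-bit hexadecimal is 0xC744DE1B.
Stored big-endian, the bytes at ascending addresses are C7 44 DE 1B.
Read back as little-endian, the first byte is least significant, giving 0x1BDE44C7.
0x1BDE44C7 = 467551431.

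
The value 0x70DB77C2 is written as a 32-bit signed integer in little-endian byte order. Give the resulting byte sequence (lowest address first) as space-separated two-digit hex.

C2 77 DB 70

Split into bytes (most-significant first): 70 DB 77 C2.
Little-endian stores the least-significant byte at the lowest address.
So at ascending addresses the bytes are C2 77 DB 70.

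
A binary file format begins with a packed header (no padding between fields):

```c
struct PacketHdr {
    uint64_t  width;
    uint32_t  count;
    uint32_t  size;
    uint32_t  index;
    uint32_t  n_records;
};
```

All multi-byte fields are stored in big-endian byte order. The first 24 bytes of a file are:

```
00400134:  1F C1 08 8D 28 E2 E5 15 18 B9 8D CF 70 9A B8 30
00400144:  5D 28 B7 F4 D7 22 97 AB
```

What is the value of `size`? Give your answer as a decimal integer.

1889187888

`size` follows `width` (8 B), `count` (4 B), so it starts at offset 8 + 4 = 12 and occupies 4 bytes.
Bytes at offsets 12..15: 70 9A B8 30.
In big-endian order the high byte comes first in memory.
The bytes are already most-significant first: 0x709AB830.
0x709AB830 = 1889187888.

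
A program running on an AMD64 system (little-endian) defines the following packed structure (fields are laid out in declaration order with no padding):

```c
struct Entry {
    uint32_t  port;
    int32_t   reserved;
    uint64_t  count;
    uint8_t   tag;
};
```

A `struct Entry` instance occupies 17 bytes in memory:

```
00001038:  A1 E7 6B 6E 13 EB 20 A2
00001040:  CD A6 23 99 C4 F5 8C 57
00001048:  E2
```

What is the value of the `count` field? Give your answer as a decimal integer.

6308687402770867917

`count` follows `port` (4 B), `reserved` (4 B), so it starts at offset 4 + 4 = 8 and occupies 8 bytes.
Bytes at offsets 8..15: CD A6 23 99 C4 F5 8C 57.
Little-endian: lowest address holds the least-significant byte.
Reassemble most-significant byte first: 57 8C F5 C4 99 23 A6 CD → 0x578CF5C49923A6CD.
0x578CF5C49923A6CD = 6308687402770867917.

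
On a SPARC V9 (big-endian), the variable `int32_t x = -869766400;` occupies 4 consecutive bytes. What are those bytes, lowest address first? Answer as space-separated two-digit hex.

Two's complement of -869766400 in 32 bits: 869766400 = 0x33D79500; invert → 0xCC286AFF; add 1 → 0xCC286B00.
Split into bytes (most-significant first): CC 28 6B 00.
Big-endian: lowest address holds the most-significant byte.
So the memory order matches the most-significant-first order: CC 28 6B 00.

CC 28 6B 00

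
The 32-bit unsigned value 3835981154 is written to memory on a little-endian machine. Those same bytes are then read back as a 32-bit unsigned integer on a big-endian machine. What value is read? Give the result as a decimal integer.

3835981154 in 32-bit hexadecimal is 0xE4A46D62.
Stored little-endian, the bytes at ascending addresses are 62 6D A4 E4.
Read back as big-endian, the last byte is least significant, giving 0x626DA4E4.
0x626DA4E4 = 1651352804.

1651352804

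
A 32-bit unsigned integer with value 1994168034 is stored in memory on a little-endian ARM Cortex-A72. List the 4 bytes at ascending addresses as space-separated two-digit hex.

1994168034 in hexadecimal, padded to 32 bits, is 0x76DC96E2.
Split into bytes (most-significant first): 76 DC 96 E2.
Little-endian: lowest address holds the least-significant byte.
So at ascending addresses the bytes are E2 96 DC 76.

E2 96 DC 76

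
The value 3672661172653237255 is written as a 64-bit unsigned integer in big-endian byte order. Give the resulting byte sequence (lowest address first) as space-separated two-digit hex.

3672661172653237255 in hexadecimal, padded to 64 bits, is 0x32F7E9E0C05DA407.
Split into bytes (most-significant first): 32 F7 E9 E0 C0 5D A4 07.
Big-endian stores the most-significant byte at the lowest address.
So the memory order matches the most-significant-first order: 32 F7 E9 E0 C0 5D A4 07.

32 F7 E9 E0 C0 5D A4 07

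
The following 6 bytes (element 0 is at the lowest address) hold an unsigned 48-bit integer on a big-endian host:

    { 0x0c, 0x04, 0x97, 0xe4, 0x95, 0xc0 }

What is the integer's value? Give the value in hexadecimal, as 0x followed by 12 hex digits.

In big-endian order the high byte comes first in memory.
The bytes are already most-significant first: 0x0C0497E495C0.

0x0C0497E495C0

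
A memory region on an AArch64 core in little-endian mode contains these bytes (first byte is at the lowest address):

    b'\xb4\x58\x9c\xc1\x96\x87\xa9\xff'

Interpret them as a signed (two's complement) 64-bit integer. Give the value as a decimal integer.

-24339241410733900

Little-endian stores the least-significant byte at the lowest address.
Reassemble most-significant byte first: FF A9 87 96 C1 9C 58 B4 → 0xFFA98796C19C58B4.
Top bit is set, so as a signed 64-bit value this is 0xFFA98796C19C58B4 − 2^64 = -24339241410733900.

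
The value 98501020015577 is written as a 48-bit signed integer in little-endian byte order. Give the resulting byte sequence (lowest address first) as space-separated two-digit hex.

98501020015577 in hexadecimal, padded to 48 bits, is 0x59960E4EDBD9.
Split into bytes (most-significant first): 59 96 0E 4E DB D9.
In little-endian order the low byte comes first in memory.
So at ascending addresses the bytes are D9 DB 4E 0E 96 59.

D9 DB 4E 0E 96 59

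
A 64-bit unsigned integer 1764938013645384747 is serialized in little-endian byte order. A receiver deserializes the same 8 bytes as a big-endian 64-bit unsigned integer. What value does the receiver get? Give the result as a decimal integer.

1764938013645384747 in 64-bit hexadecimal is 0x187E51C5B9EAAC2B.
Stored little-endian, the bytes at ascending addresses are 2B AC EA B9 C5 51 7E 18.
Read back as big-endian, the last byte is least significant, giving 0x2BACEAB9C5517E18.
0x2BACEAB9C5517E18 = 3147148323225435672.

3147148323225435672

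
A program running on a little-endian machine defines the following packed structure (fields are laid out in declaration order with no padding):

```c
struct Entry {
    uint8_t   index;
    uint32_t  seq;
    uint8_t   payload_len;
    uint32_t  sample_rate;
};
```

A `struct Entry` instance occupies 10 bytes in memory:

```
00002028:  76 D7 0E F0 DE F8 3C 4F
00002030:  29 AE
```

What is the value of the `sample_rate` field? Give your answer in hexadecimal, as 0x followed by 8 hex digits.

`sample_rate` follows `index` (1 B), `seq` (4 B), `payload_len` (1 B), so it starts at offset 1 + 4 + 1 = 6 and occupies 4 bytes.
Bytes at offsets 6..9: 3C 4F 29 AE.
Little-endian stores the least-significant byte at the lowest address.
Reassemble most-significant byte first: AE 29 4F 3C → 0xAE294F3C.

0xAE294F3C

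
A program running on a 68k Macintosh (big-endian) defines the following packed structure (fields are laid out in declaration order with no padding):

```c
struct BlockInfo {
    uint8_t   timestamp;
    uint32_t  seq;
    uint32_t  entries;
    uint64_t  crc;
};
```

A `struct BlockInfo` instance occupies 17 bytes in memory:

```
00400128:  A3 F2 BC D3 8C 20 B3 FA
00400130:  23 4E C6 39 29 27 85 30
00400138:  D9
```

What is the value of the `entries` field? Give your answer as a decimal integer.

`entries` follows `timestamp` (1 B), `seq` (4 B), so it starts at offset 1 + 4 = 5 and occupies 4 bytes.
Bytes at offsets 5..8: 20 B3 FA 23.
Big-endian: lowest address holds the most-significant byte.
The bytes are already most-significant first: 0x20B3FA23.
0x20B3FA23 = 548665891.

548665891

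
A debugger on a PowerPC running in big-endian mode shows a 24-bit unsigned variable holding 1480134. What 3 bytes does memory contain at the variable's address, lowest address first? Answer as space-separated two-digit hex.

1480134 in hexadecimal, padded to 24 bits, is 0x1695C6.
Split into bytes (most-significant first): 16 95 C6.
Big-endian: lowest address holds the most-significant byte.
So the memory order matches the most-significant-first order: 16 95 C6.

16 95 C6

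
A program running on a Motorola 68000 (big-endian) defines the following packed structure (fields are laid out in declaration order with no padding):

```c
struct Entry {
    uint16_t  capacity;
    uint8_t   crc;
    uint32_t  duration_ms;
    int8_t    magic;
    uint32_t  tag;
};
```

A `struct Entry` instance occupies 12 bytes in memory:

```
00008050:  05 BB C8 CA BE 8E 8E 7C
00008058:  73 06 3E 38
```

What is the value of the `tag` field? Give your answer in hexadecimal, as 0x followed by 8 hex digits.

0x73063E38

`tag` follows `capacity` (2 B), `crc` (1 B), `duration_ms` (4 B), `magic` (1 B), so it starts at offset 2 + 1 + 4 + 1 = 8 and occupies 4 bytes.
Bytes at offsets 8..11: 73 06 3E 38.
In big-endian order the high byte comes first in memory.
The bytes are already most-significant first: 0x73063E38.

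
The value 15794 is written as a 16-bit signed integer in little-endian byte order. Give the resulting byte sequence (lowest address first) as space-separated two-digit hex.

B2 3D

15794 in hexadecimal, padded to 16 bits, is 0x3DB2.
Split into bytes (most-significant first): 3D B2.
In little-endian order the low byte comes first in memory.
So at ascending addresses the bytes are B2 3D.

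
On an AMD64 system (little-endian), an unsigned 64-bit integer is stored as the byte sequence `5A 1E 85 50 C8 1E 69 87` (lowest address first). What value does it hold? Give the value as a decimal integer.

9757363913368084058

In little-endian order the low byte comes first in memory.
Reassemble most-significant byte first: 87 69 1E C8 50 85 1E 5A → 0x87691EC850851E5A.
0x87691EC850851E5A = 9757363913368084058.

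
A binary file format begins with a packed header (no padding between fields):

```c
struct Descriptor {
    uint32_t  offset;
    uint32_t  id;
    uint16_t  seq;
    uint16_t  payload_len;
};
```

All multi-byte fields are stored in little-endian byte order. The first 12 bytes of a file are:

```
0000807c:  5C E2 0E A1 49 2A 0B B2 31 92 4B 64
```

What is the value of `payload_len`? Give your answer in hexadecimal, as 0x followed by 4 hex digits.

0x644B

`payload_len` follows `offset` (4 B), `id` (4 B), `seq` (2 B), so it starts at offset 4 + 4 + 2 = 10 and occupies 2 bytes.
Bytes at offsets 10..11: 4B 64.
Little-endian: lowest address holds the least-significant byte.
Reassemble most-significant byte first: 64 4B → 0x644B.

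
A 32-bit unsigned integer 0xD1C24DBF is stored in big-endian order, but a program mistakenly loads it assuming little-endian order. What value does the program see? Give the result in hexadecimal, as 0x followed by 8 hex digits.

0xBF4DC2D1

Stored big-endian, the bytes at ascending addresses are D1 C2 4D BF.
Read back as little-endian, the first byte is least significant, giving 0xBF4DC2D1.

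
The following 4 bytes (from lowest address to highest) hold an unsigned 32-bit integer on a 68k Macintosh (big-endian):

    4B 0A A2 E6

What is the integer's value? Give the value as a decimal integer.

1258988262

In big-endian order the high byte comes first in memory.
The bytes are already most-significant first: 0x4B0AA2E6.
0x4B0AA2E6 = 1258988262.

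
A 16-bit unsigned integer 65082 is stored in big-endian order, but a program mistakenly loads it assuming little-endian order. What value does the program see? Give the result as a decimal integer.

65082 in 16-bit hexadecimal is 0xFE3A.
Stored big-endian, the bytes at ascending addresses are FE 3A.
Read back as little-endian, the first byte is least significant, giving 0x3AFE.
0x3AFE = 15102.

15102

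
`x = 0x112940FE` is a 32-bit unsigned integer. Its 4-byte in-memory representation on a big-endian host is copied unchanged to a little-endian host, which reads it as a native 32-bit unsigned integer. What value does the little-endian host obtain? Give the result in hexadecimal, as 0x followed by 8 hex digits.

0xFE402911

Stored big-endian, the bytes at ascending addresses are 11 29 40 FE.
Read back as little-endian, the first byte is least significant, giving 0xFE402911.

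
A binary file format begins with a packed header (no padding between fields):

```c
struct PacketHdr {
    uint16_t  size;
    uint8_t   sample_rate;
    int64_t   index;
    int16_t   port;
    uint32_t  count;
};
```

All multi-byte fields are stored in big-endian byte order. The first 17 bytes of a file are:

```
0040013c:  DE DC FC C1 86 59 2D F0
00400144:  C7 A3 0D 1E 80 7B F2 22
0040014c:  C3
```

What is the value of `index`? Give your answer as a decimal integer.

-4501812723662216435

`index` follows `size` (2 B), `sample_rate` (1 B), so it starts at offset 2 + 1 = 3 and occupies 8 bytes.
Bytes at offsets 3..10: C1 86 59 2D F0 C7 A3 0D.
Big-endian stores the most-significant byte at the lowest address.
The bytes are already most-significant first: 0xC186592DF0C7A30D.
Top bit is set, so as a signed 64-bit value this is 0xC186592DF0C7A30D − 2^64 = -4501812723662216435.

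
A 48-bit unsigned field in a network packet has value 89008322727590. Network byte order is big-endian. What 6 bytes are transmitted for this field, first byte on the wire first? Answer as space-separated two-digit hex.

89008322727590 in hexadecimal, padded to 48 bits, is 0x50F3DD754EA6.
Split into bytes (most-significant first): 50 F3 DD 75 4E A6.
Big-endian: lowest address holds the most-significant byte.
So the memory order matches the most-significant-first order: 50 F3 DD 75 4E A6.

50 F3 DD 75 4E A6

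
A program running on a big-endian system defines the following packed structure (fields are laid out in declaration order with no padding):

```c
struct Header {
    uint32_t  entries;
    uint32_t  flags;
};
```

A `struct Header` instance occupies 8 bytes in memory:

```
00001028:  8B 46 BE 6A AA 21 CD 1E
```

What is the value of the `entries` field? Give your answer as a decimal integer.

2336669290

`entries` is the first field, at byte offset 0, occupying 4 bytes.
Bytes at offsets 0..3: 8B 46 BE 6A.
In big-endian order the high byte comes first in memory.
The bytes are already most-significant first: 0x8B46BE6A.
0x8B46BE6A = 2336669290.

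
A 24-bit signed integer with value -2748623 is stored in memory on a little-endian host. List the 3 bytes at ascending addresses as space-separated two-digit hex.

31 0F D6

Two's complement of -2748623 in 24 bits: 2748623 = 0x29F0CF; invert → 0xD60F30; add 1 → 0xD60F31.
Split into bytes (most-significant first): D6 0F 31.
Little-endian stores the least-significant byte at the lowest address.
So at ascending addresses the bytes are 31 0F D6.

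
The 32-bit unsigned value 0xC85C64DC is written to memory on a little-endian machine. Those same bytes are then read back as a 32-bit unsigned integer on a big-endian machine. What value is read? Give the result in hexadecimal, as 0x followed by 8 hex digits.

Stored little-endian, the bytes at ascending addresses are DC 64 5C C8.
Read back as big-endian, the last byte is least significant, giving 0xDC645CC8.

0xDC645CC8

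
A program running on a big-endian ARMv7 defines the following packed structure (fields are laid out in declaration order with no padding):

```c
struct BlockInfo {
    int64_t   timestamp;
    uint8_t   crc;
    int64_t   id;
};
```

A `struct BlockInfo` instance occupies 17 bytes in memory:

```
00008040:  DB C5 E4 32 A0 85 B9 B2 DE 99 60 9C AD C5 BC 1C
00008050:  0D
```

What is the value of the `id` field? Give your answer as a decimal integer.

`id` follows `timestamp` (8 B), `crc` (1 B), so it starts at offset 8 + 1 = 9 and occupies 8 bytes.
Bytes at offsets 9..16: 99 60 9C AD C5 BC 1C 0D.
Big-endian: lowest address holds the most-significant byte.
The bytes are already most-significant first: 0x99609CADC5BC1C0D.
Top bit is set, so as a signed 64-bit value this is 0x99609CADC5BC1C0D − 2^64 = -7394738317981639667.

-7394738317981639667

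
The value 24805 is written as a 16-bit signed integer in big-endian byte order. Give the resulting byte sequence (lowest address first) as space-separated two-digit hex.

24805 in hexadecimal, padded to 16 bits, is 0x60E5.
Split into bytes (most-significant first): 60 E5.
In big-endian order the high byte comes first in memory.
So the memory order matches the most-significant-first order: 60 E5.

60 E5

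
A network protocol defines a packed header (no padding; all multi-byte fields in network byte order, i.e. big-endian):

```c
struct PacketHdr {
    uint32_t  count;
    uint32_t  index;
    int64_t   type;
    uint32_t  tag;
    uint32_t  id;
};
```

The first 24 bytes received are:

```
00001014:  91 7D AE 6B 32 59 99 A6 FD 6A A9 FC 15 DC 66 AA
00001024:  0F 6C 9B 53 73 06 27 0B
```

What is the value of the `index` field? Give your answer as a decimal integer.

`index` follows `count` (4 bytes), so it starts at byte offset 4 and occupies 4 bytes.
Bytes at offsets 4..7: 32 59 99 A6.
In big-endian order the high byte comes first in memory.
The bytes are already most-significant first: 0x325999A6.
0x325999A6 = 844732838.

844732838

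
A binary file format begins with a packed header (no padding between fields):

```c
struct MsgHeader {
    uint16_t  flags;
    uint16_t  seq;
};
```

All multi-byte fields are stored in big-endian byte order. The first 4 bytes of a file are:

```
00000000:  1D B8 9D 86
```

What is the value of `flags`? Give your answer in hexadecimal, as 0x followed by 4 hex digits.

0x1DB8

`flags` is the first field, at byte offset 0, occupying 2 bytes.
Bytes at offsets 0..1: 1D B8.
Big-endian stores the most-significant byte at the lowest address.
The bytes are already most-significant first: 0x1DB8.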